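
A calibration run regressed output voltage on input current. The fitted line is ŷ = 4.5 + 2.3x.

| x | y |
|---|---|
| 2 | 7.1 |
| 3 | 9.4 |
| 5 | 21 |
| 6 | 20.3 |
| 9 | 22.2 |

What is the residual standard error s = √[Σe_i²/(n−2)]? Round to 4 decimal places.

s = 3.9158

x=2: ŷ = 4.5 + 2.3·2 = 9.1; e = 7.1 − 9.1 = -2
x=3: ŷ = 4.5 + 2.3·3 = 11.4; e = 9.4 − 11.4 = -2
x=5: ŷ = 4.5 + 2.3·5 = 16; e = 21 − 16 = 5
x=6: ŷ = 4.5 + 2.3·6 = 18.3; e = 20.3 − 18.3 = 2
x=9: ŷ = 4.5 + 2.3·9 = 25.2; e = 22.2 − 25.2 = -3
SSE = 4 + 4 + 25 + 4 + 9 = 46
s = √(46/3) = √15.3333 ≈ 3.9158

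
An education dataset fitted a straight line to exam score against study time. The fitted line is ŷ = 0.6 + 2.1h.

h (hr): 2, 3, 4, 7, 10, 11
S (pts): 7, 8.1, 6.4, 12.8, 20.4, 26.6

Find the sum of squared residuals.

SSE = 29.14

h=2: ŷ = 0.6 + 2.1·2 = 4.8; r = 7 − 4.8 = 2.2
h=3: ŷ = 0.6 + 2.1·3 = 6.9; r = 8.1 − 6.9 = 1.2
h=4: ŷ = 0.6 + 2.1·4 = 9; r = 6.4 − 9 = -2.6
h=7: ŷ = 0.6 + 2.1·7 = 15.3; r = 12.8 − 15.3 = -2.5
h=10: ŷ = 0.6 + 2.1·10 = 21.6; r = 20.4 − 21.6 = -1.2
h=11: ŷ = 0.6 + 2.1·11 = 23.7; r = 26.6 − 23.7 = 2.9
SSE = 4.84 + 1.44 + 6.76 + 6.25 + 1.44 + 8.41 = 29.14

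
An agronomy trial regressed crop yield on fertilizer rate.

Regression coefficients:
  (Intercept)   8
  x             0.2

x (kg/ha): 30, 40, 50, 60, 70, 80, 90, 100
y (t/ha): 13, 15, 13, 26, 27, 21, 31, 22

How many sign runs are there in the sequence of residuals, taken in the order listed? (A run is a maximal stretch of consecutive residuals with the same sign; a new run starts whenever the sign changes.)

x=30: ŷ = 8 + 0.2·30 = 14; r = 13 − 14 = -1
x=40: ŷ = 8 + 0.2·40 = 16; r = 15 − 16 = -1
x=50: ŷ = 8 + 0.2·50 = 18; r = 13 − 18 = -5
x=60: ŷ = 8 + 0.2·60 = 20; r = 26 − 20 = 6
x=70: ŷ = 8 + 0.2·70 = 22; r = 27 − 22 = 5
x=80: ŷ = 8 + 0.2·80 = 24; r = 21 − 24 = -3
x=90: ŷ = 8 + 0.2·90 = 26; r = 31 − 26 = 5
x=100: ŷ = 8 + 0.2·100 = 28; r = 22 − 28 = -6
Signs: − − − + + − + −
Runs: −×3, +×2, −×1, +×1, −×1 → 5

5 runs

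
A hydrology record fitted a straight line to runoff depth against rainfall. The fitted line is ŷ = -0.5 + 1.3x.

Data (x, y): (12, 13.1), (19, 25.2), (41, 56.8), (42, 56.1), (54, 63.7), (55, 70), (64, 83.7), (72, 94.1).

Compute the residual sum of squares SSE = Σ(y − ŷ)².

x=12: ŷ = -0.5 + 1.3·12 = 15.1; r = 13.1 − 15.1 = -2
x=19: ŷ = -0.5 + 1.3·19 = 24.2; r = 25.2 − 24.2 = 1
x=41: ŷ = -0.5 + 1.3·41 = 52.8; r = 56.8 − 52.8 = 4
x=42: ŷ = -0.5 + 1.3·42 = 54.1; r = 56.1 − 54.1 = 2
x=54: ŷ = -0.5 + 1.3·54 = 69.7; r = 63.7 − 69.7 = -6
x=55: ŷ = -0.5 + 1.3·55 = 71; r = 70 − 71 = -1
x=64: ŷ = -0.5 + 1.3·64 = 82.7; r = 83.7 − 82.7 = 1
x=72: ŷ = -0.5 + 1.3·72 = 93.1; r = 94.1 − 93.1 = 1
SSE = 4 + 1 + 16 + 4 + 36 + 1 + 1 + 1 = 64

SSE = 64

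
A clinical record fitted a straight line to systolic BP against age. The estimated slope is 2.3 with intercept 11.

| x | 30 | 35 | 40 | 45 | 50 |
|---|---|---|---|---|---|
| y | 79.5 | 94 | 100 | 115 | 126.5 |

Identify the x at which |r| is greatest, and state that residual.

x=30: ŷ = 11 + 2.3·30 = 80; r = 79.5 − 80 = -0.5
x=35: ŷ = 11 + 2.3·35 = 91.5; r = 94 − 91.5 = 2.5
x=40: ŷ = 11 + 2.3·40 = 103; r = 100 − 103 = -3
x=45: ŷ = 11 + 2.3·45 = 114.5; r = 115 − 114.5 = 0.5
x=50: ŷ = 11 + 2.3·50 = 126; r = 126.5 − 126 = 0.5
Largest |r| is 3 at x = 40, residual -3.

x = 40, r = -3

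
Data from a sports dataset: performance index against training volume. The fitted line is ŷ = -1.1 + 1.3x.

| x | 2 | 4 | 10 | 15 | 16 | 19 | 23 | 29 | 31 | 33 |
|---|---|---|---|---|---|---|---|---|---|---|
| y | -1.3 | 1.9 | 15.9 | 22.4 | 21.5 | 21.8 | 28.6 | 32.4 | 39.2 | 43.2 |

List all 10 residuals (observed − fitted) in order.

x=2: ŷ = -1.1 + 1.3·2 = 1.5; r = -1.3 − 1.5 = -2.8
x=4: ŷ = -1.1 + 1.3·4 = 4.1; r = 1.9 − 4.1 = -2.2
x=10: ŷ = -1.1 + 1.3·10 = 11.9; r = 15.9 − 11.9 = 4
x=15: ŷ = -1.1 + 1.3·15 = 18.4; r = 22.4 − 18.4 = 4
x=16: ŷ = -1.1 + 1.3·16 = 19.7; r = 21.5 − 19.7 = 1.8
x=19: ŷ = -1.1 + 1.3·19 = 23.6; r = 21.8 − 23.6 = -1.8
x=23: ŷ = -1.1 + 1.3·23 = 28.8; r = 28.6 − 28.8 = -0.2
x=29: ŷ = -1.1 + 1.3·29 = 36.6; r = 32.4 − 36.6 = -4.2
x=31: ŷ = -1.1 + 1.3·31 = 39.2; r = 39.2 − 39.2 = 0
x=33: ŷ = -1.1 + 1.3·33 = 41.8; r = 43.2 − 41.8 = 1.4

-2.8, -2.2, 4, 4, 1.8, -1.8, -0.2, -4.2, 0, 1.4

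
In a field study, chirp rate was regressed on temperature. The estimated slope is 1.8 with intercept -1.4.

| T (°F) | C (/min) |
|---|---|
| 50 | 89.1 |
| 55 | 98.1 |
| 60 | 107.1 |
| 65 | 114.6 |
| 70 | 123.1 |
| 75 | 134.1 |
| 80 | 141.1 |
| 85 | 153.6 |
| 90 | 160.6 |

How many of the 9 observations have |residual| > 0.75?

4

T=50: ŷ = -1.4 + 1.8·50 = 88.6; e = 89.1 − 88.6 = 0.5
T=55: ŷ = -1.4 + 1.8·55 = 97.6; e = 98.1 − 97.6 = 0.5
T=60: ŷ = -1.4 + 1.8·60 = 106.6; e = 107.1 − 106.6 = 0.5
T=65: ŷ = -1.4 + 1.8·65 = 115.6; e = 114.6 − 115.6 = -1
T=70: ŷ = -1.4 + 1.8·70 = 124.6; e = 123.1 − 124.6 = -1.5
T=75: ŷ = -1.4 + 1.8·75 = 133.6; e = 134.1 − 133.6 = 0.5
T=80: ŷ = -1.4 + 1.8·80 = 142.6; e = 141.1 − 142.6 = -1.5
T=85: ŷ = -1.4 + 1.8·85 = 151.6; e = 153.6 − 151.6 = 2
T=90: ŷ = -1.4 + 1.8·90 = 160.6; e = 160.6 − 160.6 = 0
|e| > 0.75: T=65 (|e|=1), T=70 (|e|=1.5), T=80 (|e|=1.5), T=85 (|e|=2) → 4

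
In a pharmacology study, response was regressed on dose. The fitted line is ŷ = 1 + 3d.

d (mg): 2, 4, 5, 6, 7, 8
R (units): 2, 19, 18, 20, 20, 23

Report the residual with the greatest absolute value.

e = 6

d=2: ŷ = 1 + 3·2 = 7; e = 2 − 7 = -5
d=4: ŷ = 1 + 3·4 = 13; e = 19 − 13 = 6
d=5: ŷ = 1 + 3·5 = 16; e = 18 − 16 = 2
d=6: ŷ = 1 + 3·6 = 19; e = 20 − 19 = 1
d=7: ŷ = 1 + 3·7 = 22; e = 20 − 22 = -2
d=8: ŷ = 1 + 3·8 = 25; e = 23 − 25 = -2
Largest |e| is 6 at d = 4, residual 6.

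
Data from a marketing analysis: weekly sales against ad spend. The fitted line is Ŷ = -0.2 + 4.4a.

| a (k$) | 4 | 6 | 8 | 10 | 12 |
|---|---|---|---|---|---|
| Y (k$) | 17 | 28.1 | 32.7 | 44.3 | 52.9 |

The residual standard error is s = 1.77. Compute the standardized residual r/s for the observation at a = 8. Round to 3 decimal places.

-1.299

Ŷ = -0.2 + 4.4·8 = 35
r = 32.7 − 35 = -2.3
r/s = -2.3 / 1.77 = -1.299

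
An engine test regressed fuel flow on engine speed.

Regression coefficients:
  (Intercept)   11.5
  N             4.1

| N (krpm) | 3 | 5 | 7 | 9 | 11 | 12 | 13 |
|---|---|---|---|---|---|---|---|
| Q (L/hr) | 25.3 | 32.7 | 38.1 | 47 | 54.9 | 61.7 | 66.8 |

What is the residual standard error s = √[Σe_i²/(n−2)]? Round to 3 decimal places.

s = 1.844

N=3: Q̂ = 11.5 + 4.1·3 = 23.8; e = 25.3 − 23.8 = 1.5
N=5: Q̂ = 11.5 + 4.1·5 = 32; e = 32.7 − 32 = 0.7
N=7: Q̂ = 11.5 + 4.1·7 = 40.2; e = 38.1 − 40.2 = -2.1
N=9: Q̂ = 11.5 + 4.1·9 = 48.4; e = 47 − 48.4 = -1.4
N=11: Q̂ = 11.5 + 4.1·11 = 56.6; e = 54.9 − 56.6 = -1.7
N=12: Q̂ = 11.5 + 4.1·12 = 60.7; e = 61.7 − 60.7 = 1
N=13: Q̂ = 11.5 + 4.1·13 = 64.8; e = 66.8 − 64.8 = 2
SSE = 2.25 + 0.49 + 4.41 + 1.96 + 2.89 + 1 + 4 = 17
s = √(17/5) = √3.4 ≈ 1.844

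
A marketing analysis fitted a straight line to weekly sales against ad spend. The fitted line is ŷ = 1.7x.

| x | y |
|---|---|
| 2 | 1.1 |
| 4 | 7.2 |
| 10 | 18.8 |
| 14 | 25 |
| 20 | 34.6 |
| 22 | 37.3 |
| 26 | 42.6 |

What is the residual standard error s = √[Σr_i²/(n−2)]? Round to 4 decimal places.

x=2: ŷ = 1.7·2 = 3.4; r = 1.1 − 3.4 = -2.3
x=4: ŷ = 1.7·4 = 6.8; r = 7.2 − 6.8 = 0.4
x=10: ŷ = 1.7·10 = 17; r = 18.8 − 17 = 1.8
x=14: ŷ = 1.7·14 = 23.8; r = 25 − 23.8 = 1.2
x=20: ŷ = 1.7·20 = 34; r = 34.6 − 34 = 0.6
x=22: ŷ = 1.7·22 = 37.4; r = 37.3 − 37.4 = -0.1
x=26: ŷ = 1.7·26 = 44.2; r = 42.6 − 44.2 = -1.6
SSE = 5.29 + 0.16 + 3.24 + 1.44 + 0.36 + 0.01 + 2.56 = 13.06
s = √(13.06/5) = √2.612 ≈ 1.6162

s = 1.6162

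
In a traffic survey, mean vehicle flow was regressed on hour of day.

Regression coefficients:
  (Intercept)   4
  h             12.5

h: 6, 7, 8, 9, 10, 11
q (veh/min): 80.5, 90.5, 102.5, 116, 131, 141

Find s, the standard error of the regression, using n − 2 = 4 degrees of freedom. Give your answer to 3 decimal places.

s = 1.581

h=6: q̂ = 4 + 12.5·6 = 79; e = 80.5 − 79 = 1.5
h=7: q̂ = 4 + 12.5·7 = 91.5; e = 90.5 − 91.5 = -1
h=8: q̂ = 4 + 12.5·8 = 104; e = 102.5 − 104 = -1.5
h=9: q̂ = 4 + 12.5·9 = 116.5; e = 116 − 116.5 = -0.5
h=10: q̂ = 4 + 12.5·10 = 129; e = 131 − 129 = 2
h=11: q̂ = 4 + 12.5·11 = 141.5; e = 141 − 141.5 = -0.5
SSE = 2.25 + 1 + 2.25 + 0.25 + 4 + 0.25 = 10
s = √(10/4) = √2.5 ≈ 1.581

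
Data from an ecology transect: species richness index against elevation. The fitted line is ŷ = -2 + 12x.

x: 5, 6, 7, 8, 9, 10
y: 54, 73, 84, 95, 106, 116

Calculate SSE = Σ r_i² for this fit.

SSE = 34

x=5: ŷ = -2 + 12·5 = 58; r = 54 − 58 = -4
x=6: ŷ = -2 + 12·6 = 70; r = 73 − 70 = 3
x=7: ŷ = -2 + 12·7 = 82; r = 84 − 82 = 2
x=8: ŷ = -2 + 12·8 = 94; r = 95 − 94 = 1
x=9: ŷ = -2 + 12·9 = 106; r = 106 − 106 = 0
x=10: ŷ = -2 + 12·10 = 118; r = 116 − 118 = -2
SSE = 16 + 9 + 4 + 1 + 0 + 4 = 34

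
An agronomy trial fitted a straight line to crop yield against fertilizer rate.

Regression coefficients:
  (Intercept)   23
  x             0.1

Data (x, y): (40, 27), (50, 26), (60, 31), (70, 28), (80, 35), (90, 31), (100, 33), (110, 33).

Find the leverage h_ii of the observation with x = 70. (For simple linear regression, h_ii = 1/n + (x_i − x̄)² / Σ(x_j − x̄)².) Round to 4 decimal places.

x̄ = (40 + 50 + 60 + 70 + 80 + 90 + 100 + 110)/8 = 75
Σ(x − x̄)² = 1225 + 625 + 225 + 25 + 25 + 225 + 625 + 1225 = 4200
h = 1/8 + (-5)²/4200 = 0.125 + 0.00595238 = 0.1310

h = 0.1310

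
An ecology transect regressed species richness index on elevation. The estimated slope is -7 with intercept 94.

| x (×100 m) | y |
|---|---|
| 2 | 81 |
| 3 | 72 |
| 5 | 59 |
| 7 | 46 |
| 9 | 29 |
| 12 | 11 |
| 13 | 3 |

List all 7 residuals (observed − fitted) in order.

1, -1, 0, 1, -2, 1, 0

x=2: ŷ = 94 − 7·2 = 80; e = 81 − 80 = 1
x=3: ŷ = 94 − 7·3 = 73; e = 72 − 73 = -1
x=5: ŷ = 94 − 7·5 = 59; e = 59 − 59 = 0
x=7: ŷ = 94 − 7·7 = 45; e = 46 − 45 = 1
x=9: ŷ = 94 − 7·9 = 31; e = 29 − 31 = -2
x=12: ŷ = 94 − 7·12 = 10; e = 11 − 10 = 1
x=13: ŷ = 94 − 7·13 = 3; e = 3 − 3 = 0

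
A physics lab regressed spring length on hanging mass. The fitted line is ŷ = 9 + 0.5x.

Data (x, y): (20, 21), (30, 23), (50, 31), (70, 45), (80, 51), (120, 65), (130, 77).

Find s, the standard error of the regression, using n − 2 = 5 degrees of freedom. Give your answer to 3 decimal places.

s = 2.966

x=20: ŷ = 9 + 0.5·20 = 19; r = 21 − 19 = 2
x=30: ŷ = 9 + 0.5·30 = 24; r = 23 − 24 = -1
x=50: ŷ = 9 + 0.5·50 = 34; r = 31 − 34 = -3
x=70: ŷ = 9 + 0.5·70 = 44; r = 45 − 44 = 1
x=80: ŷ = 9 + 0.5·80 = 49; r = 51 − 49 = 2
x=120: ŷ = 9 + 0.5·120 = 69; r = 65 − 69 = -4
x=130: ŷ = 9 + 0.5·130 = 74; r = 77 − 74 = 3
SSE = 4 + 1 + 9 + 1 + 4 + 16 + 9 = 44
s = √(44/5) = √8.8 ≈ 2.966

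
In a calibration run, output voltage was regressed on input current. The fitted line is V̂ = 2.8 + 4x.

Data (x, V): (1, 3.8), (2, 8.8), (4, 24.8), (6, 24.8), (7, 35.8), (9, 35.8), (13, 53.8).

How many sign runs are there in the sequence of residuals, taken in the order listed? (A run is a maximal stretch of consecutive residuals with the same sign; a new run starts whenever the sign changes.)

x=1: V̂ = 2.8 + 4·1 = 6.8; r = 3.8 − 6.8 = -3
x=2: V̂ = 2.8 + 4·2 = 10.8; r = 8.8 − 10.8 = -2
x=4: V̂ = 2.8 + 4·4 = 18.8; r = 24.8 − 18.8 = 6
x=6: V̂ = 2.8 + 4·6 = 26.8; r = 24.8 − 26.8 = -2
x=7: V̂ = 2.8 + 4·7 = 30.8; r = 35.8 − 30.8 = 5
x=9: V̂ = 2.8 + 4·9 = 38.8; r = 35.8 − 38.8 = -3
x=13: V̂ = 2.8 + 4·13 = 54.8; r = 53.8 − 54.8 = -1
Signs: − − + − + − −
Runs: −×2, +×1, −×1, +×1, −×2 → 5

5 runs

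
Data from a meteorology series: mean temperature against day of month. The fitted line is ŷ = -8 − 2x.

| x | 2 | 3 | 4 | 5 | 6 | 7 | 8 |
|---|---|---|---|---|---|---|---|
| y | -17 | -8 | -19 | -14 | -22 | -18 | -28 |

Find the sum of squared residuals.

SSE = 122

x=2: ŷ = -8 − 2·2 = -12; r = -17 − (-12) = -5
x=3: ŷ = -8 − 2·3 = -14; r = -8 − (-14) = 6
x=4: ŷ = -8 − 2·4 = -16; r = -19 − (-16) = -3
x=5: ŷ = -8 − 2·5 = -18; r = -14 − (-18) = 4
x=6: ŷ = -8 − 2·6 = -20; r = -22 − (-20) = -2
x=7: ŷ = -8 − 2·7 = -22; r = -18 − (-22) = 4
x=8: ŷ = -8 − 2·8 = -24; r = -28 − (-24) = -4
SSE = 25 + 36 + 9 + 16 + 4 + 16 + 16 = 122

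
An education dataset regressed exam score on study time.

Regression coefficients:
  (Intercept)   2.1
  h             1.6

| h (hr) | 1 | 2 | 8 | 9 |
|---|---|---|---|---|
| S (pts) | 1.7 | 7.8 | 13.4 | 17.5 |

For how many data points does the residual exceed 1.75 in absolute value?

2

h=1: ŷ = 2.1 + 1.6·1 = 3.7; e = 1.7 − 3.7 = -2
h=2: ŷ = 2.1 + 1.6·2 = 5.3; e = 7.8 − 5.3 = 2.5
h=8: ŷ = 2.1 + 1.6·8 = 14.9; e = 13.4 − 14.9 = -1.5
h=9: ŷ = 2.1 + 1.6·9 = 16.5; e = 17.5 − 16.5 = 1
|e| > 1.75: h=1 (|e|=2), h=2 (|e|=2.5) → 2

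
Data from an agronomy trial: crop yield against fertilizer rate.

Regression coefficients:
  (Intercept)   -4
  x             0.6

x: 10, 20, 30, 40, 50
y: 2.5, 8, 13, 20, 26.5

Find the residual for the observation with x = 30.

ŷ = -4 + 0.6·30 = 14
e = 13 − 14 = -1

e = -1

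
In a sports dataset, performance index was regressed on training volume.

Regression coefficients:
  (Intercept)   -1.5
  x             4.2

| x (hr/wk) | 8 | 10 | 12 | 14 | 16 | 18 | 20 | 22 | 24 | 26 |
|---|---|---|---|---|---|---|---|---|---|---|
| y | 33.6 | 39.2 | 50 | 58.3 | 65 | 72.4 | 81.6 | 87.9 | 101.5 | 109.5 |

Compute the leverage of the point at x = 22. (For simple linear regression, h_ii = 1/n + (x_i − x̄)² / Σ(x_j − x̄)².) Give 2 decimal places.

h = 0.18

x̄ = (8 + 10 + 12 + 14 + 16 + 18 + 20 + 22 + 24 + 26)/10 = 17
Σ(x − x̄)² = 81 + 49 + 25 + 9 + 1 + 1 + 9 + 25 + 49 + 81 = 330
h = 1/10 + (5)²/330 = 0.1 + 0.0757576 = 0.18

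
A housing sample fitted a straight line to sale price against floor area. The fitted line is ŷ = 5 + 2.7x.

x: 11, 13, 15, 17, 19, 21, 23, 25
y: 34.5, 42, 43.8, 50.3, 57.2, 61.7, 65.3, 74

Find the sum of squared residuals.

x=11: ŷ = 5 + 2.7·11 = 34.7; r = 34.5 − 34.7 = -0.2
x=13: ŷ = 5 + 2.7·13 = 40.1; r = 42 − 40.1 = 1.9
x=15: ŷ = 5 + 2.7·15 = 45.5; r = 43.8 − 45.5 = -1.7
x=17: ŷ = 5 + 2.7·17 = 50.9; r = 50.3 − 50.9 = -0.6
x=19: ŷ = 5 + 2.7·19 = 56.3; r = 57.2 − 56.3 = 0.9
x=21: ŷ = 5 + 2.7·21 = 61.7; r = 61.7 − 61.7 = 0
x=23: ŷ = 5 + 2.7·23 = 67.1; r = 65.3 − 67.1 = -1.8
x=25: ŷ = 5 + 2.7·25 = 72.5; r = 74 − 72.5 = 1.5
SSE = 0.04 + 3.61 + 2.89 + 0.36 + 0.81 + 0 + 3.24 + 2.25 = 13.2

SSE = 13.2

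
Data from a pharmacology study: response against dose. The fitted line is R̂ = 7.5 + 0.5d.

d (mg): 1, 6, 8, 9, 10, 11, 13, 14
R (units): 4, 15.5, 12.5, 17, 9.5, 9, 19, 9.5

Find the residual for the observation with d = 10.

R̂ = 7.5 + 0.5·10 = 12.5
e = 9.5 − 12.5 = -3

e = -3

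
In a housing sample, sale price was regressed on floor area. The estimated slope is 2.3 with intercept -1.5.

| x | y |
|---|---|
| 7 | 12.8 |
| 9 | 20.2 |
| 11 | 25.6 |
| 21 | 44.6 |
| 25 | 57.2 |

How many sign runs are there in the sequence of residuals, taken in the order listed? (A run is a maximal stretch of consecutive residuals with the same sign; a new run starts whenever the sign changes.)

x=7: ŷ = -1.5 + 2.3·7 = 14.6; e = 12.8 − 14.6 = -1.8
x=9: ŷ = -1.5 + 2.3·9 = 19.2; e = 20.2 − 19.2 = 1
x=11: ŷ = -1.5 + 2.3·11 = 23.8; e = 25.6 − 23.8 = 1.8
x=21: ŷ = -1.5 + 2.3·21 = 46.8; e = 44.6 − 46.8 = -2.2
x=25: ŷ = -1.5 + 2.3·25 = 56; e = 57.2 − 56 = 1.2
Signs: − + + − +
Runs: −×1, +×2, −×1, +×1 → 4

4 runs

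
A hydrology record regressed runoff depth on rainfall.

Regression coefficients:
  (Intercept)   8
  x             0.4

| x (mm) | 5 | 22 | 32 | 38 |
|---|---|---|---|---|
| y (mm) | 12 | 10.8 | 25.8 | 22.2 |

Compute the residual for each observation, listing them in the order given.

2, -6, 5, -1

x=5: ŷ = 8 + 0.4·5 = 10; e = 12 − 10 = 2
x=22: ŷ = 8 + 0.4·22 = 16.8; e = 10.8 − 16.8 = -6
x=32: ŷ = 8 + 0.4·32 = 20.8; e = 25.8 − 20.8 = 5
x=38: ŷ = 8 + 0.4·38 = 23.2; e = 22.2 − 23.2 = -1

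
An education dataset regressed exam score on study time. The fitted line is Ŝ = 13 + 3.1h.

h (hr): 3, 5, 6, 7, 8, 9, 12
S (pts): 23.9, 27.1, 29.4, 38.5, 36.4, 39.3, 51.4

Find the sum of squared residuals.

SSE = 29.76

h=3: Ŝ = 13 + 3.1·3 = 22.3; e = 23.9 − 22.3 = 1.6
h=5: Ŝ = 13 + 3.1·5 = 28.5; e = 27.1 − 28.5 = -1.4
h=6: Ŝ = 13 + 3.1·6 = 31.6; e = 29.4 − 31.6 = -2.2
h=7: Ŝ = 13 + 3.1·7 = 34.7; e = 38.5 − 34.7 = 3.8
h=8: Ŝ = 13 + 3.1·8 = 37.8; e = 36.4 − 37.8 = -1.4
h=9: Ŝ = 13 + 3.1·9 = 40.9; e = 39.3 − 40.9 = -1.6
h=12: Ŝ = 13 + 3.1·12 = 50.2; e = 51.4 − 50.2 = 1.2
SSE = 2.56 + 1.96 + 4.84 + 14.44 + 1.96 + 2.56 + 1.44 = 29.76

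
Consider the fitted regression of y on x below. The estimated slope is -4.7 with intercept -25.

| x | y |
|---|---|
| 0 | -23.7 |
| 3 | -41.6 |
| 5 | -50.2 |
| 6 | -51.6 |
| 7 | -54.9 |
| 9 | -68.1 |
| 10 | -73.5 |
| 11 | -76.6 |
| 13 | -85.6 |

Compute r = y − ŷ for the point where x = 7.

ŷ = -25 − 4.7·7 = -57.9
r = -54.9 − (-57.9) = 3

r = 3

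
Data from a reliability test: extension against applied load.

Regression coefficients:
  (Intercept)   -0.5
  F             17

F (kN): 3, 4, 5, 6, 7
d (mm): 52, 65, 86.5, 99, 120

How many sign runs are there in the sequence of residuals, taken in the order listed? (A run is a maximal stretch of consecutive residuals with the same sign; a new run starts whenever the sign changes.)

F=3: d̂ = -0.5 + 17·3 = 50.5; r = 52 − 50.5 = 1.5
F=4: d̂ = -0.5 + 17·4 = 67.5; r = 65 − 67.5 = -2.5
F=5: d̂ = -0.5 + 17·5 = 84.5; r = 86.5 − 84.5 = 2
F=6: d̂ = -0.5 + 17·6 = 101.5; r = 99 − 101.5 = -2.5
F=7: d̂ = -0.5 + 17·7 = 118.5; r = 120 − 118.5 = 1.5
Signs: + − + − +
Runs: +×1, −×1, +×1, −×1, +×1 → 5

5 runs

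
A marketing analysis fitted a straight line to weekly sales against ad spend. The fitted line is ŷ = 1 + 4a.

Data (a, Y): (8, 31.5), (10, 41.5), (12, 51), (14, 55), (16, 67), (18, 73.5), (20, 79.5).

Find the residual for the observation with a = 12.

e = 2

ŷ = 1 + 4·12 = 49
e = 51 − 49 = 2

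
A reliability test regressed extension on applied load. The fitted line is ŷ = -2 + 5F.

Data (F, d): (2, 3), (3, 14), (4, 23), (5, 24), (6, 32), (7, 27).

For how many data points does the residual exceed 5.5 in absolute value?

1

F=2: ŷ = -2 + 5·2 = 8; e = 3 − 8 = -5
F=3: ŷ = -2 + 5·3 = 13; e = 14 − 13 = 1
F=4: ŷ = -2 + 5·4 = 18; e = 23 − 18 = 5
F=5: ŷ = -2 + 5·5 = 23; e = 24 − 23 = 1
F=6: ŷ = -2 + 5·6 = 28; e = 32 − 28 = 4
F=7: ŷ = -2 + 5·7 = 33; e = 27 − 33 = -6
|e| > 5.5: F=7 (|e|=6) → 1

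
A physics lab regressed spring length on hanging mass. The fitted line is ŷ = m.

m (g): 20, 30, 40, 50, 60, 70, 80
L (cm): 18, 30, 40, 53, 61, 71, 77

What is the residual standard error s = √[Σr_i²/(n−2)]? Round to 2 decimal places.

m=20: ŷ = 20 = 20; r = 18 − 20 = -2
m=30: ŷ = 30 = 30; r = 30 − 30 = 0
m=40: ŷ = 40 = 40; r = 40 − 40 = 0
m=50: ŷ = 50 = 50; r = 53 − 50 = 3
m=60: ŷ = 60 = 60; r = 61 − 60 = 1
m=70: ŷ = 70 = 70; r = 71 − 70 = 1
m=80: ŷ = 80 = 80; r = 77 − 80 = -3
SSE = 4 + 0 + 0 + 9 + 1 + 1 + 9 = 24
s = √(24/5) = √4.8 ≈ 2.19

s = 2.19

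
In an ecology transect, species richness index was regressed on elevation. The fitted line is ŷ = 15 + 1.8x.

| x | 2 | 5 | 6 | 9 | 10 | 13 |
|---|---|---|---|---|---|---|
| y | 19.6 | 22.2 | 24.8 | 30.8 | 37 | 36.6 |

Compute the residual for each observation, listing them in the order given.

1, -1.8, -1, -0.4, 4, -1.8

x=2: ŷ = 15 + 1.8·2 = 18.6; e = 19.6 − 18.6 = 1
x=5: ŷ = 15 + 1.8·5 = 24; e = 22.2 − 24 = -1.8
x=6: ŷ = 15 + 1.8·6 = 25.8; e = 24.8 − 25.8 = -1
x=9: ŷ = 15 + 1.8·9 = 31.2; e = 30.8 − 31.2 = -0.4
x=10: ŷ = 15 + 1.8·10 = 33; e = 37 − 33 = 4
x=13: ŷ = 15 + 1.8·13 = 38.4; e = 36.6 − 38.4 = -1.8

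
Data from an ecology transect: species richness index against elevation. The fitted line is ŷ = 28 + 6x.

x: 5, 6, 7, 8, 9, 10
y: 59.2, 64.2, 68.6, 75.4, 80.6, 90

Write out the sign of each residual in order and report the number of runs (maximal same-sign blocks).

3 runs

x=5: ŷ = 28 + 6·5 = 58; r = 59.2 − 58 = 1.2
x=6: ŷ = 28 + 6·6 = 64; r = 64.2 − 64 = 0.2
x=7: ŷ = 28 + 6·7 = 70; r = 68.6 − 70 = -1.4
x=8: ŷ = 28 + 6·8 = 76; r = 75.4 − 76 = -0.6
x=9: ŷ = 28 + 6·9 = 82; r = 80.6 − 82 = -1.4
x=10: ŷ = 28 + 6·10 = 88; r = 90 − 88 = 2
Signs: + + − − − +
Runs: +×2, −×3, +×1 → 3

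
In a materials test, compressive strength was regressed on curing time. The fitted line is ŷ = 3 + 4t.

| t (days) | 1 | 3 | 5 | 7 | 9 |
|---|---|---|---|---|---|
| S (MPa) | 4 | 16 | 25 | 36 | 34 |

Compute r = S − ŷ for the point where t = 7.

r = 5

ŷ = 3 + 4·7 = 31
r = 36 − 31 = 5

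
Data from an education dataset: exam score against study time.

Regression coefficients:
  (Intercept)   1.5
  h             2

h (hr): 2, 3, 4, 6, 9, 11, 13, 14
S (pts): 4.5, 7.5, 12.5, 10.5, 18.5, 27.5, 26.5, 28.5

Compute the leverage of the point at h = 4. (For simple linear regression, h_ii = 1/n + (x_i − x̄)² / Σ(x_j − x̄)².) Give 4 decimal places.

h̄ = (2 + 3 + 4 + 6 + 9 + 11 + 13 + 14)/8 = 7.75
Σ(h − h̄)² = 33.0625 + 22.5625 + 14.0625 + 3.0625 + 1.5625 + 10.5625 + 27.5625 + 39.0625 = 151.5
h = 1/8 + (-3.75)²/151.5 = 0.125 + 0.0928218 = 0.2178

h = 0.2178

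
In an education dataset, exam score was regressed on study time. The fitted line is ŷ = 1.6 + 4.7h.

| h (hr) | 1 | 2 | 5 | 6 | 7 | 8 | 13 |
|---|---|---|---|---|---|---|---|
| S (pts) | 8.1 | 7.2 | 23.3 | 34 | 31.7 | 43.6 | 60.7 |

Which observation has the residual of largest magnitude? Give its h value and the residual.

h=1: ŷ = 1.6 + 4.7·1 = 6.3; r = 8.1 − 6.3 = 1.8
h=2: ŷ = 1.6 + 4.7·2 = 11; r = 7.2 − 11 = -3.8
h=5: ŷ = 1.6 + 4.7·5 = 25.1; r = 23.3 − 25.1 = -1.8
h=6: ŷ = 1.6 + 4.7·6 = 29.8; r = 34 − 29.8 = 4.2
h=7: ŷ = 1.6 + 4.7·7 = 34.5; r = 31.7 − 34.5 = -2.8
h=8: ŷ = 1.6 + 4.7·8 = 39.2; r = 43.6 − 39.2 = 4.4
h=13: ŷ = 1.6 + 4.7·13 = 62.7; r = 60.7 − 62.7 = -2
Largest |r| is 4.4 at h = 8, residual 4.4.

h = 8, r = 4.4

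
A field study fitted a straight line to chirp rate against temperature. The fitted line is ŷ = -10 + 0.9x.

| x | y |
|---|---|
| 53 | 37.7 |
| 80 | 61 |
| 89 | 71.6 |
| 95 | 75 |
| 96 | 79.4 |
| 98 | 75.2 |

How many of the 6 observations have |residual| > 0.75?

4

x=53: ŷ = -10 + 0.9·53 = 37.7; e = 37.7 − 37.7 = 0
x=80: ŷ = -10 + 0.9·80 = 62; e = 61 − 62 = -1
x=89: ŷ = -10 + 0.9·89 = 70.1; e = 71.6 − 70.1 = 1.5
x=95: ŷ = -10 + 0.9·95 = 75.5; e = 75 − 75.5 = -0.5
x=96: ŷ = -10 + 0.9·96 = 76.4; e = 79.4 − 76.4 = 3
x=98: ŷ = -10 + 0.9·98 = 78.2; e = 75.2 − 78.2 = -3
|e| > 0.75: x=80 (|e|=1), x=89 (|e|=1.5), x=96 (|e|=3), x=98 (|e|=3) → 4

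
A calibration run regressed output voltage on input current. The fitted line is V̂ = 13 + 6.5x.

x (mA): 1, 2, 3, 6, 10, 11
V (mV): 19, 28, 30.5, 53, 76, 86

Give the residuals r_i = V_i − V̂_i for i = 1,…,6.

x=1: V̂ = 13 + 6.5·1 = 19.5; r = 19 − 19.5 = -0.5
x=2: V̂ = 13 + 6.5·2 = 26; r = 28 − 26 = 2
x=3: V̂ = 13 + 6.5·3 = 32.5; r = 30.5 − 32.5 = -2
x=6: V̂ = 13 + 6.5·6 = 52; r = 53 − 52 = 1
x=10: V̂ = 13 + 6.5·10 = 78; r = 76 − 78 = -2
x=11: V̂ = 13 + 6.5·11 = 84.5; r = 86 − 84.5 = 1.5

-0.5, 2, -2, 1, -2, 1.5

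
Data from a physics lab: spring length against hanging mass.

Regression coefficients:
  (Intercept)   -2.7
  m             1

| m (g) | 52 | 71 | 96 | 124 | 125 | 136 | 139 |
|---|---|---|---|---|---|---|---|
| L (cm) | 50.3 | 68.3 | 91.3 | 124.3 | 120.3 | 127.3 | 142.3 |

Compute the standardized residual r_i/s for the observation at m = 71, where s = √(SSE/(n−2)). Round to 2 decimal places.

m=52: ŷ = -2.7 + 52 = 49.3; r = 50.3 − 49.3 = 1
m=71: ŷ = -2.7 + 71 = 68.3; r = 68.3 − 68.3 = 0
m=96: ŷ = -2.7 + 96 = 93.3; r = 91.3 − 93.3 = -2
m=124: ŷ = -2.7 + 124 = 121.3; r = 124.3 − 121.3 = 3
m=125: ŷ = -2.7 + 125 = 122.3; r = 120.3 − 122.3 = -2
m=136: ŷ = -2.7 + 136 = 133.3; r = 127.3 − 133.3 = -6
m=139: ŷ = -2.7 + 139 = 136.3; r = 142.3 − 136.3 = 6
SSE = 1 + 0 + 4 + 9 + 4 + 36 + 36 = 90
s = √(90/5) = 4.24264
r/s = 0 / 4.24264 = 0.00

0.00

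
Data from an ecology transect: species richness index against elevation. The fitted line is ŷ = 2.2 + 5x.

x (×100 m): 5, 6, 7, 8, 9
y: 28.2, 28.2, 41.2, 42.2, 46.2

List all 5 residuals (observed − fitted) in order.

x=5: ŷ = 2.2 + 5·5 = 27.2; r = 28.2 − 27.2 = 1
x=6: ŷ = 2.2 + 5·6 = 32.2; r = 28.2 − 32.2 = -4
x=7: ŷ = 2.2 + 5·7 = 37.2; r = 41.2 − 37.2 = 4
x=8: ŷ = 2.2 + 5·8 = 42.2; r = 42.2 − 42.2 = 0
x=9: ŷ = 2.2 + 5·9 = 47.2; r = 46.2 − 47.2 = -1

1, -4, 4, 0, -1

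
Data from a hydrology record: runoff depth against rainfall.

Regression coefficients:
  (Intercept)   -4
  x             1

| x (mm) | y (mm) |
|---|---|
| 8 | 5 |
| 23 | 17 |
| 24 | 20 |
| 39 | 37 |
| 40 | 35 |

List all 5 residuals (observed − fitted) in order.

x=8: ŷ = -4 + 8 = 4; e = 5 − 4 = 1
x=23: ŷ = -4 + 23 = 19; e = 17 − 19 = -2
x=24: ŷ = -4 + 24 = 20; e = 20 − 20 = 0
x=39: ŷ = -4 + 39 = 35; e = 37 − 35 = 2
x=40: ŷ = -4 + 40 = 36; e = 35 − 36 = -1

1, -2, 0, 2, -1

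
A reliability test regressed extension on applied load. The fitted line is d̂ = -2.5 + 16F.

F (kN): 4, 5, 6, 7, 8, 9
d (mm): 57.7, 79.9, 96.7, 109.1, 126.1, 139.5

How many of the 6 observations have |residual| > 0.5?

5

F=4: d̂ = -2.5 + 16·4 = 61.5; r = 57.7 − 61.5 = -3.8
F=5: d̂ = -2.5 + 16·5 = 77.5; r = 79.9 − 77.5 = 2.4
F=6: d̂ = -2.5 + 16·6 = 93.5; r = 96.7 − 93.5 = 3.2
F=7: d̂ = -2.5 + 16·7 = 109.5; r = 109.1 − 109.5 = -0.4
F=8: d̂ = -2.5 + 16·8 = 125.5; r = 126.1 − 125.5 = 0.6
F=9: d̂ = -2.5 + 16·9 = 141.5; r = 139.5 − 141.5 = -2
|r| > 0.5: F=4 (|r|=3.8), F=5 (|r|=2.4), F=6 (|r|=3.2), F=8 (|r|=0.6), F=9 (|r|=2) → 5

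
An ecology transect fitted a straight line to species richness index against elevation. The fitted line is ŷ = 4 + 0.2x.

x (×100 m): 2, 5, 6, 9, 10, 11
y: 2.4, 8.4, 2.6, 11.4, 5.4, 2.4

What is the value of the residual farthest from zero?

e = 5.6

x=2: ŷ = 4 + 0.2·2 = 4.4; e = 2.4 − 4.4 = -2
x=5: ŷ = 4 + 0.2·5 = 5; e = 8.4 − 5 = 3.4
x=6: ŷ = 4 + 0.2·6 = 5.2; e = 2.6 − 5.2 = -2.6
x=9: ŷ = 4 + 0.2·9 = 5.8; e = 11.4 − 5.8 = 5.6
x=10: ŷ = 4 + 0.2·10 = 6; e = 5.4 − 6 = -0.6
x=11: ŷ = 4 + 0.2·11 = 6.2; e = 2.4 − 6.2 = -3.8
Largest |e| is 5.6 at x = 9, residual 5.6.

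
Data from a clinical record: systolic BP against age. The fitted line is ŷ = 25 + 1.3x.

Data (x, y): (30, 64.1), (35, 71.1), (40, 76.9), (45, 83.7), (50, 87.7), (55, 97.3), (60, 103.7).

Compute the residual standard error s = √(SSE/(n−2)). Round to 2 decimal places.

x=30: ŷ = 25 + 1.3·30 = 64; r = 64.1 − 64 = 0.1
x=35: ŷ = 25 + 1.3·35 = 70.5; r = 71.1 − 70.5 = 0.6
x=40: ŷ = 25 + 1.3·40 = 77; r = 76.9 − 77 = -0.1
x=45: ŷ = 25 + 1.3·45 = 83.5; r = 83.7 − 83.5 = 0.2
x=50: ŷ = 25 + 1.3·50 = 90; r = 87.7 − 90 = -2.3
x=55: ŷ = 25 + 1.3·55 = 96.5; r = 97.3 − 96.5 = 0.8
x=60: ŷ = 25 + 1.3·60 = 103; r = 103.7 − 103 = 0.7
SSE = 0.01 + 0.36 + 0.01 + 0.04 + 5.29 + 0.64 + 0.49 = 6.84
s = √(6.84/5) = √1.368 ≈ 1.17

s = 1.17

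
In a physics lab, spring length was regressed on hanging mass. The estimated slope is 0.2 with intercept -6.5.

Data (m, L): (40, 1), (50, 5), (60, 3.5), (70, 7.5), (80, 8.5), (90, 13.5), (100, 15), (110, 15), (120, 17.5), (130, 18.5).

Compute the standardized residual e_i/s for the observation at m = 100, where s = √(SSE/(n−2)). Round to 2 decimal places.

1.10

m=40: ŷ = -6.5 + 0.2·40 = 1.5; e = 1 − 1.5 = -0.5
m=50: ŷ = -6.5 + 0.2·50 = 3.5; e = 5 − 3.5 = 1.5
m=60: ŷ = -6.5 + 0.2·60 = 5.5; e = 3.5 − 5.5 = -2
m=70: ŷ = -6.5 + 0.2·70 = 7.5; e = 7.5 − 7.5 = 0
m=80: ŷ = -6.5 + 0.2·80 = 9.5; e = 8.5 − 9.5 = -1
m=90: ŷ = -6.5 + 0.2·90 = 11.5; e = 13.5 − 11.5 = 2
m=100: ŷ = -6.5 + 0.2·100 = 13.5; e = 15 − 13.5 = 1.5
m=110: ŷ = -6.5 + 0.2·110 = 15.5; e = 15 − 15.5 = -0.5
m=120: ŷ = -6.5 + 0.2·120 = 17.5; e = 17.5 − 17.5 = 0
m=130: ŷ = -6.5 + 0.2·130 = 19.5; e = 18.5 − 19.5 = -1
SSE = 0.25 + 2.25 + 4 + 0 + 1 + 4 + 2.25 + 0.25 + 0 + 1 = 15
s = √(15/8) = 1.36931
e/s = 1.5 / 1.36931 = 1.10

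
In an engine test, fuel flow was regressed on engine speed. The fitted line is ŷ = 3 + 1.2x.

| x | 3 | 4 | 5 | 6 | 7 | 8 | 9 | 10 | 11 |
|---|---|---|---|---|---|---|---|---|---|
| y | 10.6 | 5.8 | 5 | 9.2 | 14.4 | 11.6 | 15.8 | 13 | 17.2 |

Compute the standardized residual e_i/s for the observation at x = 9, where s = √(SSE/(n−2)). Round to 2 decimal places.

x=3: ŷ = 3 + 1.2·3 = 6.6; e = 10.6 − 6.6 = 4
x=4: ŷ = 3 + 1.2·4 = 7.8; e = 5.8 − 7.8 = -2
x=5: ŷ = 3 + 1.2·5 = 9; e = 5 − 9 = -4
x=6: ŷ = 3 + 1.2·6 = 10.2; e = 9.2 − 10.2 = -1
x=7: ŷ = 3 + 1.2·7 = 11.4; e = 14.4 − 11.4 = 3
x=8: ŷ = 3 + 1.2·8 = 12.6; e = 11.6 − 12.6 = -1
x=9: ŷ = 3 + 1.2·9 = 13.8; e = 15.8 − 13.8 = 2
x=10: ŷ = 3 + 1.2·10 = 15; e = 13 − 15 = -2
x=11: ŷ = 3 + 1.2·11 = 16.2; e = 17.2 − 16.2 = 1
SSE = 16 + 4 + 16 + 1 + 9 + 1 + 4 + 4 + 1 = 56
s = √(56/7) = 2.82843
e/s = 2 / 2.82843 = 0.71

0.71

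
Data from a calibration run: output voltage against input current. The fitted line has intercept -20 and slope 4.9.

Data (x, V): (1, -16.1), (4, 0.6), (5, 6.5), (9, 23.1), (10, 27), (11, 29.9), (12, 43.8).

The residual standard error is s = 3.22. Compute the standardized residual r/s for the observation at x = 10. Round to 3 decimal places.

ŷ = -20 + 4.9·10 = 29
r = 27 − 29 = -2
r/s = -2 / 3.22 = -0.621

-0.621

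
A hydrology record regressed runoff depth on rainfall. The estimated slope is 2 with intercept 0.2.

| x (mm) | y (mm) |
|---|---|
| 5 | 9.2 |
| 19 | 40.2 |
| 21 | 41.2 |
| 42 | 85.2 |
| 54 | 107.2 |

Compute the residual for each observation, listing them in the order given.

x=5: ŷ = 0.2 + 2·5 = 10.2; e = 9.2 − 10.2 = -1
x=19: ŷ = 0.2 + 2·19 = 38.2; e = 40.2 − 38.2 = 2
x=21: ŷ = 0.2 + 2·21 = 42.2; e = 41.2 − 42.2 = -1
x=42: ŷ = 0.2 + 2·42 = 84.2; e = 85.2 − 84.2 = 1
x=54: ŷ = 0.2 + 2·54 = 108.2; e = 107.2 − 108.2 = -1

-1, 2, -1, 1, -1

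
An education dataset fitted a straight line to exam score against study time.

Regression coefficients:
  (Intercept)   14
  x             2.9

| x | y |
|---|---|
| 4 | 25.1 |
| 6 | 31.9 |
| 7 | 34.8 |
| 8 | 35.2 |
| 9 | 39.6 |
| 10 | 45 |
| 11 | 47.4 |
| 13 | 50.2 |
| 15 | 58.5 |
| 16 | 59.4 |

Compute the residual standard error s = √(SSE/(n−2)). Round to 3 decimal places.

x=4: ŷ = 14 + 2.9·4 = 25.6; r = 25.1 − 25.6 = -0.5
x=6: ŷ = 14 + 2.9·6 = 31.4; r = 31.9 − 31.4 = 0.5
x=7: ŷ = 14 + 2.9·7 = 34.3; r = 34.8 − 34.3 = 0.5
x=8: ŷ = 14 + 2.9·8 = 37.2; r = 35.2 − 37.2 = -2
x=9: ŷ = 14 + 2.9·9 = 40.1; r = 39.6 − 40.1 = -0.5
x=10: ŷ = 14 + 2.9·10 = 43; r = 45 − 43 = 2
x=11: ŷ = 14 + 2.9·11 = 45.9; r = 47.4 − 45.9 = 1.5
x=13: ŷ = 14 + 2.9·13 = 51.7; r = 50.2 − 51.7 = -1.5
x=15: ŷ = 14 + 2.9·15 = 57.5; r = 58.5 − 57.5 = 1
x=16: ŷ = 14 + 2.9·16 = 60.4; r = 59.4 − 60.4 = -1
SSE = 0.25 + 0.25 + 0.25 + 4 + 0.25 + 4 + 2.25 + 2.25 + 1 + 1 = 15.5
s = √(15.5/8) = √1.9375 ≈ 1.392

s = 1.392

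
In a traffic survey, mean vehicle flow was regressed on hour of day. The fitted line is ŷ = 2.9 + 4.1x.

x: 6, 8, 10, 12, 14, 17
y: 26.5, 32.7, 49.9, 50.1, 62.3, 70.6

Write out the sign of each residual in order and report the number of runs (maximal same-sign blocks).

x=6: ŷ = 2.9 + 4.1·6 = 27.5; e = 26.5 − 27.5 = -1
x=8: ŷ = 2.9 + 4.1·8 = 35.7; e = 32.7 − 35.7 = -3
x=10: ŷ = 2.9 + 4.1·10 = 43.9; e = 49.9 − 43.9 = 6
x=12: ŷ = 2.9 + 4.1·12 = 52.1; e = 50.1 − 52.1 = -2
x=14: ŷ = 2.9 + 4.1·14 = 60.3; e = 62.3 − 60.3 = 2
x=17: ŷ = 2.9 + 4.1·17 = 72.6; e = 70.6 − 72.6 = -2
Signs: − − + − + −
Runs: −×2, +×1, −×1, +×1, −×1 → 5

5 runs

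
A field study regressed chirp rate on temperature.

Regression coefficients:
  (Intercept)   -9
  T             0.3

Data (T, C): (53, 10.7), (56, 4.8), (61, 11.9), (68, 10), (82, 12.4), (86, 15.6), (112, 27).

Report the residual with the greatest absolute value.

T=53: ŷ = -9 + 0.3·53 = 6.9; r = 10.7 − 6.9 = 3.8
T=56: ŷ = -9 + 0.3·56 = 7.8; r = 4.8 − 7.8 = -3
T=61: ŷ = -9 + 0.3·61 = 9.3; r = 11.9 − 9.3 = 2.6
T=68: ŷ = -9 + 0.3·68 = 11.4; r = 10 − 11.4 = -1.4
T=82: ŷ = -9 + 0.3·82 = 15.6; r = 12.4 − 15.6 = -3.2
T=86: ŷ = -9 + 0.3·86 = 16.8; r = 15.6 − 16.8 = -1.2
T=112: ŷ = -9 + 0.3·112 = 24.6; r = 27 − 24.6 = 2.4
Largest |r| is 3.8 at T = 53, residual 3.8.

r = 3.8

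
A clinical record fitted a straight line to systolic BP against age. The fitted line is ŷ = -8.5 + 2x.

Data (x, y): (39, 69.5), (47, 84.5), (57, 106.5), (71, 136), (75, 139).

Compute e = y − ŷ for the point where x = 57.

e = 1

ŷ = -8.5 + 2·57 = 105.5
e = 106.5 − 105.5 = 1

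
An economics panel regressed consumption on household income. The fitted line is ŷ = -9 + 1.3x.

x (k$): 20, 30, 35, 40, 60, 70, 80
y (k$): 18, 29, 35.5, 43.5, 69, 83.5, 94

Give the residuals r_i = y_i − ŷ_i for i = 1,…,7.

x=20: ŷ = -9 + 1.3·20 = 17; r = 18 − 17 = 1
x=30: ŷ = -9 + 1.3·30 = 30; r = 29 − 30 = -1
x=35: ŷ = -9 + 1.3·35 = 36.5; r = 35.5 − 36.5 = -1
x=40: ŷ = -9 + 1.3·40 = 43; r = 43.5 − 43 = 0.5
x=60: ŷ = -9 + 1.3·60 = 69; r = 69 − 69 = 0
x=70: ŷ = -9 + 1.3·70 = 82; r = 83.5 − 82 = 1.5
x=80: ŷ = -9 + 1.3·80 = 95; r = 94 − 95 = -1

1, -1, -1, 0.5, 0, 1.5, -1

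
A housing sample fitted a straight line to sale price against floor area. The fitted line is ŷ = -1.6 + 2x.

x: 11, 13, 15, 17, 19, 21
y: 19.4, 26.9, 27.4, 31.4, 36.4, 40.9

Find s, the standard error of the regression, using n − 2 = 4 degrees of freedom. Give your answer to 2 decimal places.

s = 1.54

x=11: ŷ = -1.6 + 2·11 = 20.4; r = 19.4 − 20.4 = -1
x=13: ŷ = -1.6 + 2·13 = 24.4; r = 26.9 − 24.4 = 2.5
x=15: ŷ = -1.6 + 2·15 = 28.4; r = 27.4 − 28.4 = -1
x=17: ŷ = -1.6 + 2·17 = 32.4; r = 31.4 − 32.4 = -1
x=19: ŷ = -1.6 + 2·19 = 36.4; r = 36.4 − 36.4 = 0
x=21: ŷ = -1.6 + 2·21 = 40.4; r = 40.9 − 40.4 = 0.5
SSE = 1 + 6.25 + 1 + 1 + 0 + 0.25 = 9.5
s = √(9.5/4) = √2.375 ≈ 1.54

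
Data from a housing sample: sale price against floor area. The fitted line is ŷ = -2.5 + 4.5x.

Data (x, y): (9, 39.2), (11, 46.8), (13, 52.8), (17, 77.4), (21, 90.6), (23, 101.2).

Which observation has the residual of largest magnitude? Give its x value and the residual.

x = 17, e = 3.4

x=9: ŷ = -2.5 + 4.5·9 = 38; e = 39.2 − 38 = 1.2
x=11: ŷ = -2.5 + 4.5·11 = 47; e = 46.8 − 47 = -0.2
x=13: ŷ = -2.5 + 4.5·13 = 56; e = 52.8 − 56 = -3.2
x=17: ŷ = -2.5 + 4.5·17 = 74; e = 77.4 − 74 = 3.4
x=21: ŷ = -2.5 + 4.5·21 = 92; e = 90.6 − 92 = -1.4
x=23: ŷ = -2.5 + 4.5·23 = 101; e = 101.2 − 101 = 0.2
Largest |e| is 3.4 at x = 17, residual 3.4.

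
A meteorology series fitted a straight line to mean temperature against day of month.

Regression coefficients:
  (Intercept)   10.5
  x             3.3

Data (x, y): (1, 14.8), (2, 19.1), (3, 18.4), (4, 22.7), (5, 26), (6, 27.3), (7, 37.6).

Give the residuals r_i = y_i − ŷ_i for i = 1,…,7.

1, 2, -2, -1, -1, -3, 4

x=1: ŷ = 10.5 + 3.3·1 = 13.8; r = 14.8 − 13.8 = 1
x=2: ŷ = 10.5 + 3.3·2 = 17.1; r = 19.1 − 17.1 = 2
x=3: ŷ = 10.5 + 3.3·3 = 20.4; r = 18.4 − 20.4 = -2
x=4: ŷ = 10.5 + 3.3·4 = 23.7; r = 22.7 − 23.7 = -1
x=5: ŷ = 10.5 + 3.3·5 = 27; r = 26 − 27 = -1
x=6: ŷ = 10.5 + 3.3·6 = 30.3; r = 27.3 − 30.3 = -3
x=7: ŷ = 10.5 + 3.3·7 = 33.6; r = 37.6 − 33.6 = 4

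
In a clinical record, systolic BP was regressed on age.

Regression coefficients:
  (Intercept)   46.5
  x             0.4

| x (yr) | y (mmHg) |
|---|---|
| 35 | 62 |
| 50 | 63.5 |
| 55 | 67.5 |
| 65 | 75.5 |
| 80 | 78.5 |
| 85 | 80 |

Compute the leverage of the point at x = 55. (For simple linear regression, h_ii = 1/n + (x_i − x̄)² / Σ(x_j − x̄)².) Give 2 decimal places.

x̄ = (35 + 50 + 55 + 65 + 80 + 85)/6 = 61.6667
Σ(x − x̄)² = 711.111 + 136.111 + 44.4444 + 11.1111 + 336.111 + 544.444 = 1783.33
h = 1/6 + (-6.66667)²/1783.33 = 0.166667 + 0.0249221 = 0.19

h = 0.19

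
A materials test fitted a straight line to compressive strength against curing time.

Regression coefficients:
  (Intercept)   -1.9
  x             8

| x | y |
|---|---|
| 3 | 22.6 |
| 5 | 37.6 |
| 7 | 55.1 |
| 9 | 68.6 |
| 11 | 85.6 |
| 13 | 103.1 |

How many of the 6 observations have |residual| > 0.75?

x=3: ŷ = -1.9 + 8·3 = 22.1; e = 22.6 − 22.1 = 0.5
x=5: ŷ = -1.9 + 8·5 = 38.1; e = 37.6 − 38.1 = -0.5
x=7: ŷ = -1.9 + 8·7 = 54.1; e = 55.1 − 54.1 = 1
x=9: ŷ = -1.9 + 8·9 = 70.1; e = 68.6 − 70.1 = -1.5
x=11: ŷ = -1.9 + 8·11 = 86.1; e = 85.6 − 86.1 = -0.5
x=13: ŷ = -1.9 + 8·13 = 102.1; e = 103.1 − 102.1 = 1
|e| > 0.75: x=7 (|e|=1), x=9 (|e|=1.5), x=13 (|e|=1) → 3

3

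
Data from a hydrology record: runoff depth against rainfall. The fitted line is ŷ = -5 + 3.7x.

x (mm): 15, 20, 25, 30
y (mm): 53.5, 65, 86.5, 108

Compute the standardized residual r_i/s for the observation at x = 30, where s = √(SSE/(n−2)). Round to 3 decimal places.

0.516

x=15: ŷ = -5 + 3.7·15 = 50.5; r = 53.5 − 50.5 = 3
x=20: ŷ = -5 + 3.7·20 = 69; r = 65 − 69 = -4
x=25: ŷ = -5 + 3.7·25 = 87.5; r = 86.5 − 87.5 = -1
x=30: ŷ = -5 + 3.7·30 = 106; r = 108 − 106 = 2
SSE = 9 + 16 + 1 + 4 = 30
s = √(30/2) = 3.87298
r/s = 2 / 3.87298 = 0.516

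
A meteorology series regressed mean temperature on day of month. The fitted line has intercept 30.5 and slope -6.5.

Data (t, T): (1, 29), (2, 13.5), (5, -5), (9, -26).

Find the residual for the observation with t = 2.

T̂ = 30.5 − 6.5·2 = 17.5
r = 13.5 − 17.5 = -4

r = -4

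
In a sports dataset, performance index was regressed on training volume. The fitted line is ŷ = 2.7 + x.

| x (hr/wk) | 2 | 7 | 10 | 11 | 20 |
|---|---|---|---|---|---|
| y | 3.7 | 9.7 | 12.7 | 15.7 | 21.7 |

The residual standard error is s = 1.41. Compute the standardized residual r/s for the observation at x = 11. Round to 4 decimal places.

ŷ = 2.7 + 11 = 13.7
r = 15.7 − 13.7 = 2
r/s = 2 / 1.41 = 1.4184

1.4184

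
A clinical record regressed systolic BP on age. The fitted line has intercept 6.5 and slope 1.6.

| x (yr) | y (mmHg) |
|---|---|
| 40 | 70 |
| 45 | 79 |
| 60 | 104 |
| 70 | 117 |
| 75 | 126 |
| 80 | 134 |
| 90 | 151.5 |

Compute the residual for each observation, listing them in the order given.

-0.5, 0.5, 1.5, -1.5, -0.5, -0.5, 1

x=40: ŷ = 6.5 + 1.6·40 = 70.5; e = 70 − 70.5 = -0.5
x=45: ŷ = 6.5 + 1.6·45 = 78.5; e = 79 − 78.5 = 0.5
x=60: ŷ = 6.5 + 1.6·60 = 102.5; e = 104 − 102.5 = 1.5
x=70: ŷ = 6.5 + 1.6·70 = 118.5; e = 117 − 118.5 = -1.5
x=75: ŷ = 6.5 + 1.6·75 = 126.5; e = 126 − 126.5 = -0.5
x=80: ŷ = 6.5 + 1.6·80 = 134.5; e = 134 − 134.5 = -0.5
x=90: ŷ = 6.5 + 1.6·90 = 150.5; e = 151.5 − 150.5 = 1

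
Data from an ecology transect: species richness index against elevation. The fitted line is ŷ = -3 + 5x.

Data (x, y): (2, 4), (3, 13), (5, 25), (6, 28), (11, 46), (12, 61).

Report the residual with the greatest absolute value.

r = -6

x=2: ŷ = -3 + 5·2 = 7; r = 4 − 7 = -3
x=3: ŷ = -3 + 5·3 = 12; r = 13 − 12 = 1
x=5: ŷ = -3 + 5·5 = 22; r = 25 − 22 = 3
x=6: ŷ = -3 + 5·6 = 27; r = 28 − 27 = 1
x=11: ŷ = -3 + 5·11 = 52; r = 46 − 52 = -6
x=12: ŷ = -3 + 5·12 = 57; r = 61 − 57 = 4
Largest |r| is 6 at x = 11, residual -6.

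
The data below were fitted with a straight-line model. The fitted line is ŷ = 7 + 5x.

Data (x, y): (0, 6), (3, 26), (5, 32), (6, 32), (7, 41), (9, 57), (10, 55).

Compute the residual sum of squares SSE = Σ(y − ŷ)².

SSE = 72

x=0: ŷ = 7 + 5·0 = 7; e = 6 − 7 = -1
x=3: ŷ = 7 + 5·3 = 22; e = 26 − 22 = 4
x=5: ŷ = 7 + 5·5 = 32; e = 32 − 32 = 0
x=6: ŷ = 7 + 5·6 = 37; e = 32 − 37 = -5
x=7: ŷ = 7 + 5·7 = 42; e = 41 − 42 = -1
x=9: ŷ = 7 + 5·9 = 52; e = 57 − 52 = 5
x=10: ŷ = 7 + 5·10 = 57; e = 55 − 57 = -2
SSE = 1 + 16 + 0 + 25 + 1 + 25 + 4 = 72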